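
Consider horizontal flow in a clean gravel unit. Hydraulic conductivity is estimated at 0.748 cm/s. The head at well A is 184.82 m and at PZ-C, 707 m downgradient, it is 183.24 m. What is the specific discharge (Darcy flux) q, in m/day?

1.44

Convert K: 0.748 cm/s × 864 = 646.3 m/day.
Hydraulic gradient i = (184.82 − 183.24) / 707 = 1.58 / 707 = 0.002235.
Specific discharge q = K · i = 646.3 × 0.002235 = 1.444 m/day.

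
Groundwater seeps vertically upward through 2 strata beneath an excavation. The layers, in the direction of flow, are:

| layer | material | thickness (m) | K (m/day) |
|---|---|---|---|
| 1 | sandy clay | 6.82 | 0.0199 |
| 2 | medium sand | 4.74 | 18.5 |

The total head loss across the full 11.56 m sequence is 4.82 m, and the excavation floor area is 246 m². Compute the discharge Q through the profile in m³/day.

3.46

Flow is perpendicular to layering, so the layers act in series and the equivalent K is the thickness-weighted harmonic mean.
Total thickness L = 6.82 + 4.74 = 11.56 m.
Σ(b_i/K_i) = 6.82/0.0199 + 4.74/18.5 = 343.0 d.
K_eq = L / Σ(b_i/K_i) = 11.56 / 343.0 = 0.03371 m/day.
Q = K_eq · A · (Δh/L) = 0.03371 × 246 × (4.82/11.56) = 3.457 m³/day.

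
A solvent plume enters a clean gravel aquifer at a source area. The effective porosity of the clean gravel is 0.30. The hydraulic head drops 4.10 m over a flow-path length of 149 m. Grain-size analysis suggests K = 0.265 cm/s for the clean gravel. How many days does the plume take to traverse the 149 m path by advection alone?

Convert K: 0.265 cm/s × 864 = 229.0 m/day.
Hydraulic gradient i = Δh / L = 4.10 / 149 = 0.02752.
Darcy flux q = K · i = 229.0 × 0.02752 = 6.300 m/day.
Seepage velocity v = q / n_e = 6.300 / 0.30 = 21.00 m/day.
Travel time t = L / v = 149 / 21.00 = 7.095 days.

7.09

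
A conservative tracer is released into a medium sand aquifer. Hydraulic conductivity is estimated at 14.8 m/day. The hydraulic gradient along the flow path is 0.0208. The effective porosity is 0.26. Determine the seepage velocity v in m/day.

1.18

Hydraulic gradient i = 0.0208.
Darcy flux q = K · i = 14.80 × 0.02080 = 0.3078 m/day.
Seepage velocity v = q / n_e = 0.3078 / 0.26 = 1.184 m/day.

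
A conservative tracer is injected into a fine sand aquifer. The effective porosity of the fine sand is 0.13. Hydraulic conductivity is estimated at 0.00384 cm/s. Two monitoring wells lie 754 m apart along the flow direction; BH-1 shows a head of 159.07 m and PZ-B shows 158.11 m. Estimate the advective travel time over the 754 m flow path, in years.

Convert K: 0.00384 cm/s × 864 = 3.318 m/day.
Hydraulic gradient i = (159.07 − 158.11) / 754 = 0.96 / 754 = 0.001273.
Darcy flux q = K · i = 3.318 × 0.001273 = 0.004224 m/day.
Seepage velocity v = q / n_e = 0.004224 / 0.13 = 0.03249 m/day.
Travel time t = L / v = 754 / 0.03249 = 23204 days = 63.53 years.

63.5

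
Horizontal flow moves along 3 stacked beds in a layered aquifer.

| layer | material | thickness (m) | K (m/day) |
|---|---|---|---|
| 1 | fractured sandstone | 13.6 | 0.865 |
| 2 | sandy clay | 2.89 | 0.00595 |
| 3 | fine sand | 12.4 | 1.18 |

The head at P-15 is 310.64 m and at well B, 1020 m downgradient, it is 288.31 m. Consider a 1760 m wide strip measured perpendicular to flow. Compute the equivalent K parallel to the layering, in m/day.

0.914

Flow is parallel to layering, so each bed carries its own Darcy discharge and the transmissivities add.
Σ(K_i·b_i) = 0.865×13.6 + 0.00595×2.89 + 1.18×12.4 = 26.41 m²/day.
Total thickness b = 28.89 m, so K_eq = Σ(K_i·b_i)/b = 0.9143 m/day.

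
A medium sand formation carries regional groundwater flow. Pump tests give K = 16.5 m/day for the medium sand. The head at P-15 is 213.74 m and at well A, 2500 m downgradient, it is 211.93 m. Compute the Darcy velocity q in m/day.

0.0119

Hydraulic gradient i = (213.74 − 211.93) / 2500 = 1.81 / 2500 = 0.0007240.
Specific discharge q = K · i = 16.50 × 0.0007240 = 0.01195 m/day.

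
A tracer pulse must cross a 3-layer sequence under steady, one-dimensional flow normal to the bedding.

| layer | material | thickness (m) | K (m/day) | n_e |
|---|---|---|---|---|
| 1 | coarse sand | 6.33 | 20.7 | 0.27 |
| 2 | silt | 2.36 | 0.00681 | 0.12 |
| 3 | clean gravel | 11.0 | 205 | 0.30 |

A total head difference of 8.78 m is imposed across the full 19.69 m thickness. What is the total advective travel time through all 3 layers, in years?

0.572

With flow normal to the layers, continuity requires the same specific discharge q through every layer.
Σ(b_i/K_i) = 6.33/20.7 + 2.36/0.00681 + 11.0/205 = 346.9 d.
q = Δh / Σ(b_i/K_i) = 8.78 / 346.9 = 0.02531 m/day.
In each layer the seepage velocity is v_i = q/n_i, so the layer transit time is t_i = b_i·n_i / q:
  layer 1 (coarse sand): t_1 = 6.33 × 0.27 / 0.02531 = 67.53 d
  layer 2 (silt): t_2 = 2.36 × 0.12 / 0.02531 = 11.19 d
  layer 3 (clean gravel): t_3 = 11.0 × 0.30 / 0.02531 = 130.4 d
Total t = Σ t_i = 209.1 days = 0.5725 years.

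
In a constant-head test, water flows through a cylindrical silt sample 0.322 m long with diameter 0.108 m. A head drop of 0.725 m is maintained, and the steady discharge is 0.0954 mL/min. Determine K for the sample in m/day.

0.00666

Cross-sectional area A = π·(d/2)² = π × (0.108/2)² = 0.009161 m².
Convert discharge: 0.0954 mL/min = 1.590e-09 m³/s.
Darcy's law rearranged: K = Q·L / (A·Δh) = 1.590e-09 × 0.322 / (0.009161 × 0.725) = 7.709e-08 m/s = 0.006660 m/day.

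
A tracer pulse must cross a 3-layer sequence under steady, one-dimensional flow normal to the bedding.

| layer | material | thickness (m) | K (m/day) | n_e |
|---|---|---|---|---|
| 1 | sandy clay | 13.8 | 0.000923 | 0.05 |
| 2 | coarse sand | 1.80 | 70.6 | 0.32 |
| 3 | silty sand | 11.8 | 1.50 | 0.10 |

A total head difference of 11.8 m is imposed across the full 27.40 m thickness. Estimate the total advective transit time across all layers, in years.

8.49

With flow normal to the layers, continuity requires the same specific discharge q through every layer.
Σ(b_i/K_i) = 13.8/0.000923 + 1.80/70.6 + 11.8/1.50 = 14959 d.
q = Δh / Σ(b_i/K_i) = 11.8 / 14959 = 0.0007888 m/day.
In each layer the seepage velocity is v_i = q/n_i, so the layer transit time is t_i = b_i·n_i / q:
  layer 1 (sandy clay): t_1 = 13.8 × 0.05 / 0.0007888 = 874.7 d
  layer 2 (coarse sand): t_2 = 1.80 × 0.32 / 0.0007888 = 730.2 d
  layer 3 (silty sand): t_3 = 11.8 × 0.10 / 0.0007888 = 1496 d
Total t = Σ t_i = 3101 days = 8.490 years.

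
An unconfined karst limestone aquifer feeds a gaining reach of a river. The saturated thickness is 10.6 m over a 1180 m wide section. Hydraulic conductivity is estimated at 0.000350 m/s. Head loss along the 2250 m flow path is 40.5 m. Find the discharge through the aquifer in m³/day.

Convert K: 0.000350 m/s × 86400 = 30.24 m/day.
Cross-sectional area A = 1180 × 10.6 = 12508 m².
Hydraulic gradient i = Δh / L = 40.5 / 2250 = 0.01800.
Darcy's law: Q = K · A · i = 30.24 × 12508 × 0.01800 = 6808 m³/day.

6810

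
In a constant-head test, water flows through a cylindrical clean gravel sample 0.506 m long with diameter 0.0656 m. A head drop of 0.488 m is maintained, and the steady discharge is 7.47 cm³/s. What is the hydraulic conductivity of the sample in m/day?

198

Cross-sectional area A = π·(d/2)² = π × (0.0656/2)² = 0.003380 m².
Convert discharge: 7.47 cm³/s = 7.470e-06 m³/s.
Darcy's law rearranged: K = Q·L / (A·Δh) = 7.470e-06 × 0.506 / (0.003380 × 0.488) = 0.002292 m/s = 198.0 m/day.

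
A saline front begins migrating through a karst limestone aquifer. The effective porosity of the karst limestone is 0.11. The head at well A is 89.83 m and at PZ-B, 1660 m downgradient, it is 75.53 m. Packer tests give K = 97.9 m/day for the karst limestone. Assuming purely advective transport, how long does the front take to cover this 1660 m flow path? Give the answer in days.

Hydraulic gradient i = (89.83 − 75.53) / 1660 = 14.3 / 1660 = 0.008614.
Darcy flux q = K · i = 97.90 × 0.008614 = 0.8434 m/day.
Seepage velocity v = q / n_e = 0.8434 / 0.11 = 7.667 m/day.
Travel time t = L / v = 1660 / 7.667 = 216.5 days.

217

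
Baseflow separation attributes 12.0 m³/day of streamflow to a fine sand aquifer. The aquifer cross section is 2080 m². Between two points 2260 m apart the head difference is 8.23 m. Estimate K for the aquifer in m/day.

Hydraulic gradient i = Δh / L = 8.23 / 2260 = 0.003642.
From Q = K·A·i, K = Q / (A·i) = 12.0 / (2080 × 0.003642) = 1.584 m/day.

1.58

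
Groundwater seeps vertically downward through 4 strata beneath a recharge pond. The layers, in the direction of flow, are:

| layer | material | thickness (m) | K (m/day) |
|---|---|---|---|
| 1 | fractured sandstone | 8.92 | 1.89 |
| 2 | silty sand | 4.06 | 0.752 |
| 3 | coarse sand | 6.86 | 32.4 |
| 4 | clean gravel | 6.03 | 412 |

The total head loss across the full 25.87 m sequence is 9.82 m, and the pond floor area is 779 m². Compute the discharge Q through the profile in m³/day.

739

Flow is perpendicular to layering, so the layers act in series and the equivalent K is the thickness-weighted harmonic mean.
Total thickness L = 8.92 + 4.06 + 6.86 + 6.03 = 25.87 m.
Σ(b_i/K_i) = 8.92/1.89 + 4.06/0.752 + 6.86/32.4 + 6.03/412 = 10.34 d.
K_eq = L / Σ(b_i/K_i) = 25.87 / 10.34 = 2.501 m/day.
Q = K_eq · A · (Δh/L) = 2.501 × 779 × (9.82/25.87) = 739.5 m³/day.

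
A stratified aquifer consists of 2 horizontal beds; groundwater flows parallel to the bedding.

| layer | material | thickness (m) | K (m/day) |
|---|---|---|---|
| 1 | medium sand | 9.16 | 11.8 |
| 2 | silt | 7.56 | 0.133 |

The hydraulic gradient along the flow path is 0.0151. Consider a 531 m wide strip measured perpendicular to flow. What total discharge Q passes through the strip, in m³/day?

875

Flow is parallel to layering, so each bed carries its own Darcy discharge and the transmissivities add.
Σ(K_i·b_i) = 11.8×9.16 + 0.133×7.56 = 109.1 m²/day.
Hydraulic gradient i = 0.0151.
Q = Σ(K_i·b_i) · W · i = 109.1 × 531 × 0.01510 = 874.7 m³/day.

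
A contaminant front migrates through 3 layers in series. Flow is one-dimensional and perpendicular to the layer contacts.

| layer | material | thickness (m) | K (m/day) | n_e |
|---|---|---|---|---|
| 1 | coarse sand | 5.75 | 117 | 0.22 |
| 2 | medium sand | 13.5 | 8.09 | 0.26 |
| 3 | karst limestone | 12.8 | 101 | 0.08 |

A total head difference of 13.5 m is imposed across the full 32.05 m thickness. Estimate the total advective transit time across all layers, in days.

With flow normal to the layers, continuity requires the same specific discharge q through every layer.
Σ(b_i/K_i) = 5.75/117 + 13.5/8.09 + 12.8/101 = 1.845 d.
q = Δh / Σ(b_i/K_i) = 13.5 / 1.845 = 7.319 m/day.
In each layer the seepage velocity is v_i = q/n_i, so the layer transit time is t_i = b_i·n_i / q:
  layer 1 (coarse sand): t_1 = 5.75 × 0.22 / 7.319 = 0.1728 d
  layer 2 (medium sand): t_2 = 13.5 × 0.26 / 7.319 = 0.4796 d
  layer 3 (karst limestone): t_3 = 12.8 × 0.08 / 7.319 = 0.1399 d
Total t = Σ t_i = 0.7924 days.

0.792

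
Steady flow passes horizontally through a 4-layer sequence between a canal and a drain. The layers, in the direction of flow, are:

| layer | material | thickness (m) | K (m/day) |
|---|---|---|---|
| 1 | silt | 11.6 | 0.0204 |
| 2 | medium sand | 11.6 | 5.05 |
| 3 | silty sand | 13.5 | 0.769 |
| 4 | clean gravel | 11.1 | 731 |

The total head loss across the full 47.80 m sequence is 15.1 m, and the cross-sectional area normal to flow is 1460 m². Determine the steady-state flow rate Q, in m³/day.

Flow is perpendicular to layering, so the layers act in series and the equivalent K is the thickness-weighted harmonic mean.
Total thickness L = 11.6 + 11.6 + 13.5 + 11.1 = 47.80 m.
Σ(b_i/K_i) = 11.6/0.0204 + 11.6/5.05 + 13.5/0.769 + 11.1/731 = 588.5 d.
K_eq = L / Σ(b_i/K_i) = 47.80 / 588.5 = 0.08122 m/day.
Q = K_eq · A · (Δh/L) = 0.08122 × 1460 × (15.1/47.80) = 37.46 m³/day.

37.5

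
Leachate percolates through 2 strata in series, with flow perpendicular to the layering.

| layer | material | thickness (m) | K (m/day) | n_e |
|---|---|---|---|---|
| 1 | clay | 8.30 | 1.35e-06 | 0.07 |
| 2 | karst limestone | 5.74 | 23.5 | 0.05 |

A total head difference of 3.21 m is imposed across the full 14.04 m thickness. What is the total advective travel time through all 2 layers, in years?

4550

With flow normal to the layers, continuity requires the same specific discharge q through every layer.
Σ(b_i/K_i) = 8.30/1.35e-06 + 5.74/23.5 = 6.148e+06 d.
q = Δh / Σ(b_i/K_i) = 3.21 / 6.148e+06 = 5.221e-07 m/day.
In each layer the seepage velocity is v_i = q/n_i, so the layer transit time is t_i = b_i·n_i / q:
  layer 1 (clay): t_1 = 8.30 × 0.07 / 5.221e-07 = 1.113e+06 d
  layer 2 (karst limestone): t_2 = 5.74 × 0.05 / 5.221e-07 = 5.497e+05 d
Total t = Σ t_i = 1.662e+06 days = 4552 years.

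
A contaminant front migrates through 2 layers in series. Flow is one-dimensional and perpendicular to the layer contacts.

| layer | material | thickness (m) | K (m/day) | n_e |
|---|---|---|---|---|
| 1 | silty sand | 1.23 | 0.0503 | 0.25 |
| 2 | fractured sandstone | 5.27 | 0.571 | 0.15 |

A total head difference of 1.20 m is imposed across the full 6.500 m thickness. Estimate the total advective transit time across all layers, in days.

With flow normal to the layers, continuity requires the same specific discharge q through every layer.
Σ(b_i/K_i) = 1.23/0.0503 + 5.27/0.571 = 33.68 d.
q = Δh / Σ(b_i/K_i) = 1.20 / 33.68 = 0.03563 m/day.
In each layer the seepage velocity is v_i = q/n_i, so the layer transit time is t_i = b_i·n_i / q:
  layer 1 (silty sand): t_1 = 1.23 × 0.25 / 0.03563 = 8.631 d
  layer 2 (fractured sandstone): t_2 = 5.27 × 0.15 / 0.03563 = 22.19 d
Total t = Σ t_i = 30.82 days.

30.8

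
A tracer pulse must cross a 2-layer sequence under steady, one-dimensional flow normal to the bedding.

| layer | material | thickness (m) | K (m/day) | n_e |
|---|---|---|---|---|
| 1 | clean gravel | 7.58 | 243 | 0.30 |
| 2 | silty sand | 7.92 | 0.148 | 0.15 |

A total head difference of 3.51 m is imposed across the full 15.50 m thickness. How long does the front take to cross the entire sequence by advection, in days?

With flow normal to the layers, continuity requires the same specific discharge q through every layer.
Σ(b_i/K_i) = 7.58/243 + 7.92/0.148 = 53.54 d.
q = Δh / Σ(b_i/K_i) = 3.51 / 53.54 = 0.06555 m/day.
In each layer the seepage velocity is v_i = q/n_i, so the layer transit time is t_i = b_i·n_i / q:
  layer 1 (clean gravel): t_1 = 7.58 × 0.30 / 0.06555 = 34.69 d
  layer 2 (silty sand): t_2 = 7.92 × 0.15 / 0.06555 = 18.12 d
Total t = Σ t_i = 52.81 days.

52.8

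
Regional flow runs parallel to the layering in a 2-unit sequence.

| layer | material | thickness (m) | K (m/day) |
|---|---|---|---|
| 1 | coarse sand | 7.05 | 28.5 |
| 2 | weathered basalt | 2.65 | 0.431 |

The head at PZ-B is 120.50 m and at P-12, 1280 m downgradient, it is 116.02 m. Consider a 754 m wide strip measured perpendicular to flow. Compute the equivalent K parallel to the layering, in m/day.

20.8

Flow is parallel to layering, so each bed carries its own Darcy discharge and the transmissivities add.
Σ(K_i·b_i) = 28.5×7.05 + 0.431×2.65 = 202.1 m²/day.
Total thickness b = 9.700 m, so K_eq = Σ(K_i·b_i)/b = 20.83 m/day.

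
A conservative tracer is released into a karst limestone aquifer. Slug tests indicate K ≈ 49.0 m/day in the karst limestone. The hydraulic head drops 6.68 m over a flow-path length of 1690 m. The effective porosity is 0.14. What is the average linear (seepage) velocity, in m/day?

1.38

Hydraulic gradient i = Δh / L = 6.68 / 1690 = 0.003953.
Darcy flux q = K · i = 49.00 × 0.003953 = 0.1937 m/day.
Seepage velocity v = q / n_e = 0.1937 / 0.14 = 1.383 m/day.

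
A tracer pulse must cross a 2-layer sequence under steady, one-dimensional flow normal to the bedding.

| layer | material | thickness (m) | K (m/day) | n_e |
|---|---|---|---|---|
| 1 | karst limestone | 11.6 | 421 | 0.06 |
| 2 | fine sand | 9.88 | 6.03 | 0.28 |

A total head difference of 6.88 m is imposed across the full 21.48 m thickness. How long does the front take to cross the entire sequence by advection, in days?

With flow normal to the layers, continuity requires the same specific discharge q through every layer.
Σ(b_i/K_i) = 11.6/421 + 9.88/6.03 = 1.666 d.
q = Δh / Σ(b_i/K_i) = 6.88 / 1.666 = 4.130 m/day.
In each layer the seepage velocity is v_i = q/n_i, so the layer transit time is t_i = b_i·n_i / q:
  layer 1 (karst limestone): t_1 = 11.6 × 0.06 / 4.130 = 0.1685 d
  layer 2 (fine sand): t_2 = 9.88 × 0.28 / 4.130 = 0.6699 d
Total t = Σ t_i = 0.8384 days.

0.838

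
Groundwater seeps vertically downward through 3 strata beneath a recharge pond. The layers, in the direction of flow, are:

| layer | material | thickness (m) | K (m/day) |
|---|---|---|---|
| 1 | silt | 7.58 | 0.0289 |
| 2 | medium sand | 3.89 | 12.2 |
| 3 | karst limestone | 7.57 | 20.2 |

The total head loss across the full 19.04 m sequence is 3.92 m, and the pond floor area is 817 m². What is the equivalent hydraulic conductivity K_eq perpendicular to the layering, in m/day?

Flow is perpendicular to layering, so the layers act in series and the equivalent K is the thickness-weighted harmonic mean.
Total thickness L = 7.58 + 3.89 + 7.57 = 19.04 m.
Σ(b_i/K_i) = 7.58/0.0289 + 3.89/12.2 + 7.57/20.2 = 263.0 d.
K_eq = L / Σ(b_i/K_i) = 19.04 / 263.0 = 0.07240 m/day.

0.0724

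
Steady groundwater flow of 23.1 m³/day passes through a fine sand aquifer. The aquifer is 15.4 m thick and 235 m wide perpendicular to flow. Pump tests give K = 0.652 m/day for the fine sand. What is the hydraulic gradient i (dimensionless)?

Cross-sectional area A = 235 × 15.4 = 3619 m².
From Q = K·A·i, i = Q / (K·A) = 23.1 / (0.6520 × 3619) = 0.009790.

0.00979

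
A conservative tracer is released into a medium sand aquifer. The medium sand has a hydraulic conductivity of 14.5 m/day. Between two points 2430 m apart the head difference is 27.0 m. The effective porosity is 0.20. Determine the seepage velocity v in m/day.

0.806

Hydraulic gradient i = Δh / L = 27.0 / 2430 = 0.01111.
Darcy flux q = K · i = 14.50 × 0.01111 = 0.1611 m/day.
Seepage velocity v = q / n_e = 0.1611 / 0.20 = 0.8056 m/day.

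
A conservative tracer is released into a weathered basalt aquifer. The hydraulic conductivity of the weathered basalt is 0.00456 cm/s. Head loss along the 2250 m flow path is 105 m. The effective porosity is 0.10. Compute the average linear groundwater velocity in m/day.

1.84

Convert K: 0.00456 cm/s × 864 = 3.940 m/day.
Hydraulic gradient i = Δh / L = 105 / 2250 = 0.04667.
Darcy flux q = K · i = 3.940 × 0.04667 = 0.1839 m/day.
Seepage velocity v = q / n_e = 0.1839 / 0.10 = 1.839 m/day.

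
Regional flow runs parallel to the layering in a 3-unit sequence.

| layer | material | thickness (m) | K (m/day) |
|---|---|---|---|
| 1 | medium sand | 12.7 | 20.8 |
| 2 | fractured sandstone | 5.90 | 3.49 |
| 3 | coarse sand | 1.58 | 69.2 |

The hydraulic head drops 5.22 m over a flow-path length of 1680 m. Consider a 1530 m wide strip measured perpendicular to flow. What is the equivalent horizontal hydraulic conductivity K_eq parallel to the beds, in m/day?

Flow is parallel to layering, so each bed carries its own Darcy discharge and the transmissivities add.
Σ(K_i·b_i) = 20.8×12.7 + 3.49×5.90 + 69.2×1.58 = 394.1 m²/day.
Total thickness b = 20.18 m, so K_eq = Σ(K_i·b_i)/b = 19.53 m/day.

19.5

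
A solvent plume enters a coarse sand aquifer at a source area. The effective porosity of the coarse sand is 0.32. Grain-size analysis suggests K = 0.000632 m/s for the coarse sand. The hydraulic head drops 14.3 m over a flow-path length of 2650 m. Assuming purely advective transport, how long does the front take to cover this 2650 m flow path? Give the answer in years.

Convert K: 0.000632 m/s × 86400 = 54.60 m/day.
Hydraulic gradient i = Δh / L = 14.3 / 2650 = 0.005396.
Darcy flux q = K · i = 54.60 × 0.005396 = 0.2947 m/day.
Seepage velocity v = q / n_e = 0.2947 / 0.32 = 0.9208 m/day.
Travel time t = L / v = 2650 / 0.9208 = 2878 days = 7.879 years.

7.88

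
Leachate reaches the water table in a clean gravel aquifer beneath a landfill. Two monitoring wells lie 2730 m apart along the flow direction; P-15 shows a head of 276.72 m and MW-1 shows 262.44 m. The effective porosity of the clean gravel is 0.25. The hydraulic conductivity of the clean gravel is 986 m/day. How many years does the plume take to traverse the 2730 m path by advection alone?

Hydraulic gradient i = (276.72 − 262.44) / 2730 = 14.28 / 2730 = 0.005231.
Darcy flux q = K · i = 986.0 × 0.005231 = 5.158 m/day.
Seepage velocity v = q / n_e = 5.158 / 0.25 = 20.63 m/day.
Travel time t = L / v = 2730 / 20.63 = 132.3 days = 0.3623 years.

0.362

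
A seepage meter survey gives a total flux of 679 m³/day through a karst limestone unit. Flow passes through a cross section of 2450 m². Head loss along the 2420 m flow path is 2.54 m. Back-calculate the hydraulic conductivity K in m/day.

Hydraulic gradient i = Δh / L = 2.54 / 2420 = 0.001050.
From Q = K·A·i, K = Q / (A·i) = 679 / (2450 × 0.001050) = 264.0 m/day.

264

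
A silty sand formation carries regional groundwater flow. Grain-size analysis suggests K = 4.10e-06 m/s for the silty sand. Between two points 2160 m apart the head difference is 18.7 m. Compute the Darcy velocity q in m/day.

Convert K: 4.10e-06 m/s × 86400 = 0.3542 m/day.
Hydraulic gradient i = Δh / L = 18.7 / 2160 = 0.008657.
Specific discharge q = K · i = 0.3542 × 0.008657 = 0.003067 m/day.

0.00307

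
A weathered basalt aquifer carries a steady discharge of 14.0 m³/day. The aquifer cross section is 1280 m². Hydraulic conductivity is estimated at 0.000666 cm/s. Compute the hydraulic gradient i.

0.0190

Convert K: 0.000666 cm/s × 864 = 0.5754 m/day.
From Q = K·A·i, i = Q / (K·A) = 14.0 / (0.5754 × 1280) = 0.01901.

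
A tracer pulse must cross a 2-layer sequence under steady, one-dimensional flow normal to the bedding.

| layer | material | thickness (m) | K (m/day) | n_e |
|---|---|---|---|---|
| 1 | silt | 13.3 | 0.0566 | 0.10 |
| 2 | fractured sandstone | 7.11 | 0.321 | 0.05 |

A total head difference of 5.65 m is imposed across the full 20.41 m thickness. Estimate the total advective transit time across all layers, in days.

76.7

With flow normal to the layers, continuity requires the same specific discharge q through every layer.
Σ(b_i/K_i) = 13.3/0.0566 + 7.11/0.321 = 257.1 d.
q = Δh / Σ(b_i/K_i) = 5.65 / 257.1 = 0.02197 m/day.
In each layer the seepage velocity is v_i = q/n_i, so the layer transit time is t_i = b_i·n_i / q:
  layer 1 (silt): t_1 = 13.3 × 0.10 / 0.02197 = 60.53 d
  layer 2 (fractured sandstone): t_2 = 7.11 × 0.05 / 0.02197 = 16.18 d
Total t = Σ t_i = 76.71 days.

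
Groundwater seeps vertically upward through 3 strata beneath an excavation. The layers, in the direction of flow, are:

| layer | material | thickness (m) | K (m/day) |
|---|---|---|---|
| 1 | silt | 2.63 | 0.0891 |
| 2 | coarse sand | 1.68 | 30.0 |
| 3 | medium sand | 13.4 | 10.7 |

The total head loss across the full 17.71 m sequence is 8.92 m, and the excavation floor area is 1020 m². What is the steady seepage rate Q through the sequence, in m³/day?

295

Flow is perpendicular to layering, so the layers act in series and the equivalent K is the thickness-weighted harmonic mean.
Total thickness L = 2.63 + 1.68 + 13.4 = 17.71 m.
Σ(b_i/K_i) = 2.63/0.0891 + 1.68/30.0 + 13.4/10.7 = 30.83 d.
K_eq = L / Σ(b_i/K_i) = 17.71 / 30.83 = 0.5745 m/day.
Q = K_eq · A · (Δh/L) = 0.5745 × 1020 × (8.92/17.71) = 295.2 m³/day.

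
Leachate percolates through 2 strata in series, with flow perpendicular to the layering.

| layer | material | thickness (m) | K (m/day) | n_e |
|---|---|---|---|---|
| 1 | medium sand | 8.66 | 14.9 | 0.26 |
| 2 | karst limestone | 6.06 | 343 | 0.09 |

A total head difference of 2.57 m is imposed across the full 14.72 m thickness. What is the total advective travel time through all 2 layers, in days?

With flow normal to the layers, continuity requires the same specific discharge q through every layer.
Σ(b_i/K_i) = 8.66/14.9 + 6.06/343 = 0.5989 d.
q = Δh / Σ(b_i/K_i) = 2.57 / 0.5989 = 4.291 m/day.
In each layer the seepage velocity is v_i = q/n_i, so the layer transit time is t_i = b_i·n_i / q:
  layer 1 (medium sand): t_1 = 8.66 × 0.26 / 4.291 = 0.5247 d
  layer 2 (karst limestone): t_2 = 6.06 × 0.09 / 4.291 = 0.1271 d
Total t = Σ t_i = 0.6518 days.

0.652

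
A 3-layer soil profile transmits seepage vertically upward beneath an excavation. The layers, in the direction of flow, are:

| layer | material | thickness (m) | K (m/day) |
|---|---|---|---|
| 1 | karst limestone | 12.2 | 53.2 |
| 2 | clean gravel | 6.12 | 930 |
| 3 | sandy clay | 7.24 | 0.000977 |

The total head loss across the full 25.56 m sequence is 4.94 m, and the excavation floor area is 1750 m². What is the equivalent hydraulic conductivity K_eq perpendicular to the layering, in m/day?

0.00345

Flow is perpendicular to layering, so the layers act in series and the equivalent K is the thickness-weighted harmonic mean.
Total thickness L = 12.2 + 6.12 + 7.24 = 25.56 m.
Σ(b_i/K_i) = 12.2/53.2 + 6.12/930 + 7.24/0.000977 = 7411 d.
K_eq = L / Σ(b_i/K_i) = 25.56 / 7411 = 0.003449 m/day.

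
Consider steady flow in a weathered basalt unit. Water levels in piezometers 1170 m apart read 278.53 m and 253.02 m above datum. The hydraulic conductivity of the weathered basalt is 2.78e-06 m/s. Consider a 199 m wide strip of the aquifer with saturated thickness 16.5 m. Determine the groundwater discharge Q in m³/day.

17.2

Convert K: 2.78e-06 m/s × 86400 = 0.2402 m/day.
Cross-sectional area A = 199 × 16.5 = 3284 m².
Hydraulic gradient i = (278.53 − 253.02) / 1170 = 25.51 / 1170 = 0.02180.
Darcy's law: Q = K · A · i = 0.2402 × 3284 × 0.02180 = 17.20 m³/day.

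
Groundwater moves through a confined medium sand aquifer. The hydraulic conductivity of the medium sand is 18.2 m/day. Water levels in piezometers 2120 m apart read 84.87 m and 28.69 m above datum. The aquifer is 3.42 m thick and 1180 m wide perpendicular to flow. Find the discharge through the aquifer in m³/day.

1950

Cross-sectional area A = 1180 × 3.42 = 4036 m².
Hydraulic gradient i = (84.87 − 28.69) / 2120 = 56.18 / 2120 = 0.02650.
Darcy's law: Q = K · A · i = 18.20 × 4036 × 0.02650 = 1946 m³/day.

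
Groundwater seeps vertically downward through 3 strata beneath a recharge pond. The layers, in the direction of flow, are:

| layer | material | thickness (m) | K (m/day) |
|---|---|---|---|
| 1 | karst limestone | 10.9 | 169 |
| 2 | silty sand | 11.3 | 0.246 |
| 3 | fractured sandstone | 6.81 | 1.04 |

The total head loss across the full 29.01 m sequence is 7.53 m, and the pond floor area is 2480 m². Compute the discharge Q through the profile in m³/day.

355

Flow is perpendicular to layering, so the layers act in series and the equivalent K is the thickness-weighted harmonic mean.
Total thickness L = 10.9 + 11.3 + 6.81 = 29.01 m.
Σ(b_i/K_i) = 10.9/169 + 11.3/0.246 + 6.81/1.04 = 52.55 d.
K_eq = L / Σ(b_i/K_i) = 29.01 / 52.55 = 0.5521 m/day.
Q = K_eq · A · (Δh/L) = 0.5521 × 2480 × (7.53/29.01) = 355.4 m³/day.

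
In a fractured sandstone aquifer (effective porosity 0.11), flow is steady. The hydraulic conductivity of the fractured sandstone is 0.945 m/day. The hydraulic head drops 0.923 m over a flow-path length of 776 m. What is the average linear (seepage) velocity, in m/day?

Hydraulic gradient i = Δh / L = 0.923 / 776 = 0.001189.
Darcy flux q = K · i = 0.9450 × 0.001189 = 0.001124 m/day.
Seepage velocity v = q / n_e = 0.001124 / 0.11 = 0.01022 m/day.

0.0102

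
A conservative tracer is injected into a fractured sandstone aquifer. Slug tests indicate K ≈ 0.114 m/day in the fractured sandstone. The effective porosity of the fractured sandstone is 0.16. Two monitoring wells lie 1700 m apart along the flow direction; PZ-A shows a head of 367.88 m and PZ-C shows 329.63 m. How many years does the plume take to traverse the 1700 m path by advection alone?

290

Hydraulic gradient i = (367.88 − 329.63) / 1700 = 38.25 / 1700 = 0.02250.
Darcy flux q = K · i = 0.1140 × 0.02250 = 0.002565 m/day.
Seepage velocity v = q / n_e = 0.002565 / 0.16 = 0.01603 m/day.
Travel time t = L / v = 1700 / 0.01603 = 1.060e+05 days = 290.3 years.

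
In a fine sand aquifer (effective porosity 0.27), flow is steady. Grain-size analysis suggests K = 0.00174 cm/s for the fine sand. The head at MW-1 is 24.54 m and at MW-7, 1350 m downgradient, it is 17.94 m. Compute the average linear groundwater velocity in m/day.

0.0272

Convert K: 0.00174 cm/s × 864 = 1.503 m/day.
Hydraulic gradient i = (24.54 − 17.94) / 1350 = 6.6 / 1350 = 0.004889.
Darcy flux q = K · i = 1.503 × 0.004889 = 0.007350 m/day.
Seepage velocity v = q / n_e = 0.007350 / 0.27 = 0.02722 m/day.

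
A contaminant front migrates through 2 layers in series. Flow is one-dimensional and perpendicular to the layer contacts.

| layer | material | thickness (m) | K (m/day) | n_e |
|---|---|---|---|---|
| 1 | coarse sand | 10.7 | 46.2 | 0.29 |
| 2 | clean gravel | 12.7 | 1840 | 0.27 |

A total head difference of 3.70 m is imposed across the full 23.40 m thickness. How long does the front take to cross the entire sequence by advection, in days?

With flow normal to the layers, continuity requires the same specific discharge q through every layer.
Σ(b_i/K_i) = 10.7/46.2 + 12.7/1840 = 0.2385 d.
q = Δh / Σ(b_i/K_i) = 3.70 / 0.2385 = 15.51 m/day.
In each layer the seepage velocity is v_i = q/n_i, so the layer transit time is t_i = b_i·n_i / q:
  layer 1 (coarse sand): t_1 = 10.7 × 0.29 / 15.51 = 0.2000 d
  layer 2 (clean gravel): t_2 = 12.7 × 0.27 / 15.51 = 0.2210 d
Total t = Σ t_i = 0.4211 days.

0.421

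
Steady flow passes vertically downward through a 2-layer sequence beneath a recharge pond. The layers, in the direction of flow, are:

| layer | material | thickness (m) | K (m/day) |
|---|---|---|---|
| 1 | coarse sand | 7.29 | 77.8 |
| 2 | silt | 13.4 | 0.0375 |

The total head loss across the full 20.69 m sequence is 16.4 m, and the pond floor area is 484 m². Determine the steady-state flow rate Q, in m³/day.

Flow is perpendicular to layering, so the layers act in series and the equivalent K is the thickness-weighted harmonic mean.
Total thickness L = 7.29 + 13.4 = 20.69 m.
Σ(b_i/K_i) = 7.29/77.8 + 13.4/0.0375 = 357.4 d.
K_eq = L / Σ(b_i/K_i) = 20.69 / 357.4 = 0.05789 m/day.
Q = K_eq · A · (Δh/L) = 0.05789 × 484 × (16.4/20.69) = 22.21 m³/day.

22.2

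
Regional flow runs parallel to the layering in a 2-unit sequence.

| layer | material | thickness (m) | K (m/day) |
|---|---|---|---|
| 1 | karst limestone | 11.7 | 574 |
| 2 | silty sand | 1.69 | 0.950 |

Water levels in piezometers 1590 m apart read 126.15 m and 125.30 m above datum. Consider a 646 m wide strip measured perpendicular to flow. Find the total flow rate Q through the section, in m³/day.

2320

Flow is parallel to layering, so each bed carries its own Darcy discharge and the transmissivities add.
Σ(K_i·b_i) = 574×11.7 + 0.950×1.69 = 6717 m²/day.
Hydraulic gradient i = (126.15 − 125.30) / 1590 = 0.85 / 1590 = 0.0005346.
Q = Σ(K_i·b_i) · W · i = 6717 × 646 × 0.0005346 = 2320 m³/day.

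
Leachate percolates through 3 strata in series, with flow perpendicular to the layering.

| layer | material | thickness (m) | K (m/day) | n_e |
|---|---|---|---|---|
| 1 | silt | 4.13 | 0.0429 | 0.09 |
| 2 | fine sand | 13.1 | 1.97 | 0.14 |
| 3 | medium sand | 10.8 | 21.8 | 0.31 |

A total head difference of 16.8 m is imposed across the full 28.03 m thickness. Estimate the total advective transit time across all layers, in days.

With flow normal to the layers, continuity requires the same specific discharge q through every layer.
Σ(b_i/K_i) = 4.13/0.0429 + 13.1/1.97 + 10.8/21.8 = 103.4 d.
q = Δh / Σ(b_i/K_i) = 16.8 / 103.4 = 0.1625 m/day.
In each layer the seepage velocity is v_i = q/n_i, so the layer transit time is t_i = b_i·n_i / q:
  layer 1 (silt): t_1 = 4.13 × 0.09 / 0.1625 = 2.288 d
  layer 2 (fine sand): t_2 = 13.1 × 0.14 / 0.1625 = 11.29 d
  layer 3 (medium sand): t_3 = 10.8 × 0.31 / 0.1625 = 20.61 d
Total t = Σ t_i = 34.19 days.

34.2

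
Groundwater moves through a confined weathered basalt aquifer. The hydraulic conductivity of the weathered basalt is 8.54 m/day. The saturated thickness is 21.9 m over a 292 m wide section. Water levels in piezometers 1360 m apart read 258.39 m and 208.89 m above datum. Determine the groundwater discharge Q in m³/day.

Cross-sectional area A = 292 × 21.9 = 6395 m².
Hydraulic gradient i = (258.39 − 208.89) / 1360 = 49.5 / 1360 = 0.03640.
Darcy's law: Q = K · A · i = 8.540 × 6395 × 0.03640 = 1988 m³/day.

1990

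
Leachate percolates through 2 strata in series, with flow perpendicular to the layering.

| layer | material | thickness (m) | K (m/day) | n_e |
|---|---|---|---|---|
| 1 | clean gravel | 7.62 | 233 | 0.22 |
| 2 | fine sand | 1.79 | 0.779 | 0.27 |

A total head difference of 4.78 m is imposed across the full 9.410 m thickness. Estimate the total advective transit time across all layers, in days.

1.05

With flow normal to the layers, continuity requires the same specific discharge q through every layer.
Σ(b_i/K_i) = 7.62/233 + 1.79/0.779 = 2.331 d.
q = Δh / Σ(b_i/K_i) = 4.78 / 2.331 = 2.051 m/day.
In each layer the seepage velocity is v_i = q/n_i, so the layer transit time is t_i = b_i·n_i / q:
  layer 1 (clean gravel): t_1 = 7.62 × 0.22 / 2.051 = 0.8173 d
  layer 2 (fine sand): t_2 = 1.79 × 0.27 / 2.051 = 0.2356 d
Total t = Σ t_i = 1.053 days.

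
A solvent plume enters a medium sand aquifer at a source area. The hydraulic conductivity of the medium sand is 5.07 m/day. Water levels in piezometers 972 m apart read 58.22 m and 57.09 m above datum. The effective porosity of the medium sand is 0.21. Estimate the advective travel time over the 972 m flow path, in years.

94.8

Hydraulic gradient i = (58.22 − 57.09) / 972 = 1.13 / 972 = 0.001163.
Darcy flux q = K · i = 5.070 × 0.001163 = 0.005894 m/day.
Seepage velocity v = q / n_e = 0.005894 / 0.21 = 0.02807 m/day.
Travel time t = L / v = 972 / 0.02807 = 34631 days = 94.81 years.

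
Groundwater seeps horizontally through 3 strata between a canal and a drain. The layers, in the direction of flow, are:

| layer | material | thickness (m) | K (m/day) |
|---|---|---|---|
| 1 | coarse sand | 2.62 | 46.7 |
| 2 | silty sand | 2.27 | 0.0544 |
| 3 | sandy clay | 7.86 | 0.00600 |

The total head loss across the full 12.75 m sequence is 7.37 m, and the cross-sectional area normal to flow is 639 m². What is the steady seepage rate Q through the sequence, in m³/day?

Flow is perpendicular to layering, so the layers act in series and the equivalent K is the thickness-weighted harmonic mean.
Total thickness L = 2.62 + 2.27 + 7.86 = 12.75 m.
Σ(b_i/K_i) = 2.62/46.7 + 2.27/0.0544 + 7.86/0.00600 = 1352 d.
K_eq = L / Σ(b_i/K_i) = 12.75 / 1352 = 0.009432 m/day.
Q = K_eq · A · (Δh/L) = 0.009432 × 639 × (7.37/12.75) = 3.484 m³/day.

3.48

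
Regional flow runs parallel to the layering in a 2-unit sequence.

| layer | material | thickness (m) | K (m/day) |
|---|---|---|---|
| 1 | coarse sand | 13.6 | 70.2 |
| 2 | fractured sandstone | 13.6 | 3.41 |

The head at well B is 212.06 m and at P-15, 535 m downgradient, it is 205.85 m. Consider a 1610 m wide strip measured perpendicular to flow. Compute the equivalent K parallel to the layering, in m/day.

Flow is parallel to layering, so each bed carries its own Darcy discharge and the transmissivities add.
Σ(K_i·b_i) = 70.2×13.6 + 3.41×13.6 = 1001 m²/day.
Total thickness b = 27.20 m, so K_eq = Σ(K_i·b_i)/b = 36.80 m/day.

36.8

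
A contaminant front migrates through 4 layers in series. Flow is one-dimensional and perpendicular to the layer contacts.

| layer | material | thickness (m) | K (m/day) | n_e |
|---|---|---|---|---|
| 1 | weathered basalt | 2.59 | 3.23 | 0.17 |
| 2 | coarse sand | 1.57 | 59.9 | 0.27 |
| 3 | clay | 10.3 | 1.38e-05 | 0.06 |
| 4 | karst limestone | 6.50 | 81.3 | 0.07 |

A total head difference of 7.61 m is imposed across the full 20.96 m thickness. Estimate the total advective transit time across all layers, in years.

520

With flow normal to the layers, continuity requires the same specific discharge q through every layer.
Σ(b_i/K_i) = 2.59/3.23 + 1.57/59.9 + 10.3/1.38e-05 + 6.50/81.3 = 7.464e+05 d.
q = Δh / Σ(b_i/K_i) = 7.61 / 7.464e+05 = 1.020e-05 m/day.
In each layer the seepage velocity is v_i = q/n_i, so the layer transit time is t_i = b_i·n_i / q:
  layer 1 (weathered basalt): t_1 = 2.59 × 0.17 / 1.020e-05 = 43184 d
  layer 2 (coarse sand): t_2 = 1.57 × 0.27 / 1.020e-05 = 41575 d
  layer 3 (clay): t_3 = 10.3 × 0.06 / 1.020e-05 = 60613 d
  layer 4 (karst limestone): t_4 = 6.50 × 0.07 / 1.020e-05 = 44626 d
Total t = Σ t_i = 1.900e+05 days = 520.2 years.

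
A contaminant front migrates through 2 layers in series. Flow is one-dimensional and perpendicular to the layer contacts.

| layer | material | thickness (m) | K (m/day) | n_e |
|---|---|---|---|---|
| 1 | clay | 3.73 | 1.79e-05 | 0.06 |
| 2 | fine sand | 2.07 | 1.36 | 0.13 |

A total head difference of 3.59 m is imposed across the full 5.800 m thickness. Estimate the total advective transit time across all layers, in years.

78.3

With flow normal to the layers, continuity requires the same specific discharge q through every layer.
Σ(b_i/K_i) = 3.73/1.79e-05 + 2.07/1.36 = 2.084e+05 d.
q = Δh / Σ(b_i/K_i) = 3.59 / 2.084e+05 = 1.723e-05 m/day.
In each layer the seepage velocity is v_i = q/n_i, so the layer transit time is t_i = b_i·n_i / q:
  layer 1 (clay): t_1 = 3.73 × 0.06 / 1.723e-05 = 12990 d
  layer 2 (fine sand): t_2 = 2.07 × 0.13 / 1.723e-05 = 15620 d
Total t = Σ t_i = 28610 days = 78.33 years.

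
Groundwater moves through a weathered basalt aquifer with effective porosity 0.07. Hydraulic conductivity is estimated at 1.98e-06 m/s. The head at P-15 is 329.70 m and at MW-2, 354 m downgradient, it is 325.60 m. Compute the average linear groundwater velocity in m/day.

0.0283

Convert K: 1.98e-06 m/s × 86400 = 0.1711 m/day.
Hydraulic gradient i = (329.70 − 325.60) / 354 = 4.1 / 354 = 0.01158.
Darcy flux q = K · i = 0.1711 × 0.01158 = 0.001981 m/day.
Seepage velocity v = q / n_e = 0.001981 / 0.07 = 0.02830 m/day.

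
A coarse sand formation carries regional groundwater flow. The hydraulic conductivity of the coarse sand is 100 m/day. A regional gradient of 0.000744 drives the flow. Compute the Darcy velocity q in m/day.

0.0744

Hydraulic gradient i = 0.000744.
Specific discharge q = K · i = 100.0 × 0.0007440 = 0.07440 m/day.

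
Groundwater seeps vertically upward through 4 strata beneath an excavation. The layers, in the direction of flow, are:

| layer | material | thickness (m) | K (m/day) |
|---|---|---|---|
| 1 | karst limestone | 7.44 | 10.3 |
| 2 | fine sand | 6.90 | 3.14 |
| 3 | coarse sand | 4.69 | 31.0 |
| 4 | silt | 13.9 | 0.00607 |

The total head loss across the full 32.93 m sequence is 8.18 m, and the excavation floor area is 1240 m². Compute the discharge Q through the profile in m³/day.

Flow is perpendicular to layering, so the layers act in series and the equivalent K is the thickness-weighted harmonic mean.
Total thickness L = 7.44 + 6.90 + 4.69 + 13.9 = 32.93 m.
Σ(b_i/K_i) = 7.44/10.3 + 6.90/3.14 + 4.69/31.0 + 13.9/0.00607 = 2293 d.
K_eq = L / Σ(b_i/K_i) = 32.93 / 2293 = 0.01436 m/day.
Q = K_eq · A · (Δh/L) = 0.01436 × 1240 × (8.18/32.93) = 4.424 m³/day.

4.42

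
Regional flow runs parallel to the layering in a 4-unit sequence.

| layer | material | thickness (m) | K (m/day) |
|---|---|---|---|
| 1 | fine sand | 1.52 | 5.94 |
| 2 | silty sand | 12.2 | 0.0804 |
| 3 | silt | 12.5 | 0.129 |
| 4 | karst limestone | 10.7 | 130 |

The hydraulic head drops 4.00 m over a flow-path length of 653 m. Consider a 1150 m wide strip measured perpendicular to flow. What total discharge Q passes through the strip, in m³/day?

9880

Flow is parallel to layering, so each bed carries its own Darcy discharge and the transmissivities add.
Σ(K_i·b_i) = 5.94×1.52 + 0.0804×12.2 + 0.129×12.5 + 130×10.7 = 1403 m²/day.
Hydraulic gradient i = Δh / L = 4.00 / 653 = 0.006126.
Q = Σ(K_i·b_i) · W · i = 1403 × 1150 × 0.006126 = 9881 m³/day.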